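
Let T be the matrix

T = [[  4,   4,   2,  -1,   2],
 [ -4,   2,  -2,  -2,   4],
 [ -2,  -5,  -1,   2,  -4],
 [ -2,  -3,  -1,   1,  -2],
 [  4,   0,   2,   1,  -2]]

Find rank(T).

Row reduce to echelon form.
R2 ← R2 + R1: [0, 6, 0, -3, 6]
R3 ← R3 + (1/2)·R1: [0, -3, 0, 3/2, -3]
R4 ← R4 + (1/2)·R1: [0, -1, 0, 1/2, -1]
R5 ← R5 − R1: [0, -4, 0, 2, -4]
R3 ← R3 + (1/2)·R2: [0, 0, 0, 0, 0]
R4 ← R4 + (1/6)·R2: [0, 0, 0, 0, 0]
R5 ← R5 + (2/3)·R2: [0, 0, 0, 0, 0]
Echelon form has 2 nonzero rows, so rank(T) = 2.

2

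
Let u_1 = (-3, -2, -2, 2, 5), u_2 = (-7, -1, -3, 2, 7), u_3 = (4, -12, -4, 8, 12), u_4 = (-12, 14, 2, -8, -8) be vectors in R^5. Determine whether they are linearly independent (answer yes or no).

Form the matrix with these vectors as rows and row reduce.
R2 ← R2 − (7/3)·R1: [0, 11/3, 5/3, -8/3, -14/3]
R3 ← R3 + (4/3)·R1: [0, -44/3, -20/3, 32/3, 56/3]
R4 ← R4 − (4)·R1: [0, 22, 10, -16, -28]
R3 ← R3 + (4)·R2: [0, 0, 0, 0, 0]
R4 ← R4 − (6)·R2: [0, 0, 0, 0, 0]
2 nonzero rows, so the 4 vectors span a space of dimension 2.
Since 2 < 4, the vectors are linearly dependent.

no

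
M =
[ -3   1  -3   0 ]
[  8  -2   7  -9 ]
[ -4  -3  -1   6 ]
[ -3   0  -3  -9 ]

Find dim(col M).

3

Row reduce to echelon form.
R2 ← R2 + (8/3)·R1: [0, 2/3, -1, -9]
R3 ← R3 − (4/3)·R1: [0, -13/3, 3, 6]
R4 ← R4 − R1: [0, -1, 0, -9]
R3 ← R3 + (13/2)·R2: [0, 0, -7/2, -105/2]
R4 ← R4 + (3/2)·R2: [0, 0, -3/2, -45/2]
R4 ← R4 − (3/7)·R3: [0, 0, 0, 0]
Echelon form has 3 nonzero rows, so rank(M) = 3.
The column space has dimension equal to the rank: 3.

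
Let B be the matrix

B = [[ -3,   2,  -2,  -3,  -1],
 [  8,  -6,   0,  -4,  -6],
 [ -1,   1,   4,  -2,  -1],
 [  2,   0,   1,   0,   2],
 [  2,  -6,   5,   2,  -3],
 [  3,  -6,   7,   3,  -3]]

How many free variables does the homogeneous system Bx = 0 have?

Row reduce to echelon form.
R2 ← R2 + (8/3)·R1: [0, -2/3, -16/3, -12, -26/3]
R3 ← R3 − (1/3)·R1: [0, 1/3, 14/3, -1, -2/3]
R4 ← R4 + (2/3)·R1: [0, 4/3, -1/3, -2, 4/3]
R5 ← R5 + (2/3)·R1: [0, -14/3, 11/3, 0, -11/3]
R6 ← R6 + R1: [0, -4, 5, 0, -4]
R3 ← R3 + (1/2)·R2: [0, 0, 2, -7, -5]
R4 ← R4 + (2)·R2: [0, 0, -11, -26, -16]
R5 ← R5 − (7)·R2: [0, 0, 41, 84, 57]
R6 ← R6 − (6)·R2: [0, 0, 37, 72, 48]
R4 ← R4 + (11/2)·R3: [0, 0, 0, -129/2, -87/2]
R5 ← R5 − (41/2)·R3: [0, 0, 0, 455/2, 319/2]
R6 ← R6 − (37/2)·R3: [0, 0, 0, 403/2, 281/2]
R5 ← R5 + (455/129)·R4: [0, 0, 0, 0, 261/43]
R6 ← R6 + (403/129)·R4: [0, 0, 0, 0, 198/43]
R6 ← R6 − (22/29)·R5: [0, 0, 0, 0, 0]
5 nonzero rows, so rank(B) = 5.
B has 5 columns; by rank–nullity, nullity = 5 − 5 = 0.

0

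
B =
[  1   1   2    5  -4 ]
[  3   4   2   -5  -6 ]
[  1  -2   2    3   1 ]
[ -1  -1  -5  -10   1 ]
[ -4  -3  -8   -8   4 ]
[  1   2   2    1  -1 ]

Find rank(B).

5

Row reduce to echelon form.
R2 ← R2 − (3)·R1: [0, 1, -4, -20, 6]
R3 ← R3 − R1: [0, -3, 0, -2, 5]
R4 ← R4 + R1: [0, 0, -3, -5, -3]
R5 ← R5 + (4)·R1: [0, 1, 0, 12, -12]
R6 ← R6 − R1: [0, 1, 0, -4, 3]
R3 ← R3 + (3)·R2: [0, 0, -12, -62, 23]
R5 ← R5 − R2: [0, 0, 4, 32, -18]
R6 ← R6 − R2: [0, 0, 4, 16, -3]
R4 ← R4 − (1/4)·R3: [0, 0, 0, 21/2, -35/4]
R5 ← R5 + (1/3)·R3: [0, 0, 0, 34/3, -31/3]
R6 ← R6 + (1/3)·R3: [0, 0, 0, -14/3, 14/3]
R5 ← R5 − (68/63)·R4: [0, 0, 0, 0, -8/9]
R6 ← R6 + (4/9)·R4: [0, 0, 0, 0, 7/9]
R6 ← R6 + (7/8)·R5: [0, 0, 0, 0, 0]
Echelon form has 5 nonzero rows, so rank(B) = 5.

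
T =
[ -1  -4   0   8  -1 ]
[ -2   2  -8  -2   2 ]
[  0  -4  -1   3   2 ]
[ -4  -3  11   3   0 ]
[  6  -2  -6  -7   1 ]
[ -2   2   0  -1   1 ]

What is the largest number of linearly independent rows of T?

Row reduce to echelon form.
R2 ← R2 − (2)·R1: [0, 10, -8, -18, 4]
R4 ← R4 − (4)·R1: [0, 13, 11, -29, 4]
R5 ← R5 + (6)·R1: [0, -26, -6, 41, -5]
R6 ← R6 − (2)·R1: [0, 10, 0, -17, 3]
R3 ← R3 + (2/5)·R2: [0, 0, -21/5, -21/5, 18/5]
R4 ← R4 − (13/10)·R2: [0, 0, 107/5, -28/5, -6/5]
R5 ← R5 + (13/5)·R2: [0, 0, -134/5, -29/5, 27/5]
R6 ← R6 − R2: [0, 0, 8, 1, -1]
R4 ← R4 + (107/21)·R3: [0, 0, 0, -27, 120/7]
R5 ← R5 − (134/21)·R3: [0, 0, 0, 21, -123/7]
R6 ← R6 + (40/21)·R3: [0, 0, 0, -7, 41/7]
R5 ← R5 + (7/9)·R4: [0, 0, 0, 0, -89/21]
R6 ← R6 − (7/27)·R4: [0, 0, 0, 0, 89/63]
R6 ← R6 + (1/3)·R5: [0, 0, 0, 0, 0]
Echelon form has 5 nonzero rows, so rank(T) = 5.
The rank gives the maximum number of linearly independent rows: 5.

5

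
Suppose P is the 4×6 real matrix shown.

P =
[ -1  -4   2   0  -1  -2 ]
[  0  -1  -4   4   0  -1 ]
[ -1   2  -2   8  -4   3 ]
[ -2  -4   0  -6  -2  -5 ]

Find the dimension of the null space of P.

Row reduce to echelon form.
R3 ← R3 − R1: [0, 6, -4, 8, -3, 5]
R4 ← R4 − (2)·R1: [0, 4, -4, -6, 0, -1]
R3 ← R3 + (6)·R2: [0, 0, -28, 32, -3, -1]
R4 ← R4 + (4)·R2: [0, 0, -20, 10, 0, -5]
R4 ← R4 − (5/7)·R3: [0, 0, 0, -90/7, 15/7, -30/7]
4 nonzero rows, so rank(P) = 4.
P has 6 columns; by rank–nullity, nullity = 6 − 4 = 2.

2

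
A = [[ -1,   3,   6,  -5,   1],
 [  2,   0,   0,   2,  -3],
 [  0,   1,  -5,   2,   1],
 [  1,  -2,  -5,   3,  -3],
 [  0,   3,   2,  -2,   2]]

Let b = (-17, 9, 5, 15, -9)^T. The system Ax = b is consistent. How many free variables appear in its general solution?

0

Row reduce the augmented matrix [A | b].
R2 ← R2 + (2)·R1: [0, 6, 12, -8, -1, -25]
R4 ← R4 + R1: [0, 1, 1, -2, -2, -2]
R3 ← R3 − (1/6)·R2: [0, 0, -7, 10/3, 7/6, 55/6]
R4 ← R4 − (1/6)·R2: [0, 0, -1, -2/3, -11/6, 13/6]
R5 ← R5 − (1/2)·R2: [0, 0, -4, 2, 5/2, 7/2]
R4 ← R4 − (1/7)·R3: [0, 0, 0, -8/7, -2, 6/7]
R5 ← R5 − (4/7)·R3: [0, 0, 0, 2/21, 11/6, -73/42]
R5 ← R5 + (1/12)·R4: [0, 0, 0, 0, 5/3, -5/3]
The echelon form has 5 nonzero rows, and every pivot lies in the first 5 columns, so rank(A) = rank([A|b]) = 5.
The system is consistent.
Free variables = (unknowns) − (rank) = 5 − 5 = 0.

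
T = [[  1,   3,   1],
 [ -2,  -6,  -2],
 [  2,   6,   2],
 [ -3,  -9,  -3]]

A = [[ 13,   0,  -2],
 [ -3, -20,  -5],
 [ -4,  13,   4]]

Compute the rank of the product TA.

First compute TA:
[[  0, -47, -13],
 [  0,  94,  26],
 [  0, -94, -26],
 [  0, 141,  39]]
Now row reduce the product.
R2 ← R2 + (2)·R1: [0, 0, 0]
R3 ← R3 − (2)·R1: [0, 0, 0]
R4 ← R4 + (3)·R1: [0, 0, 0]
1 nonzero row, so rank(TA) = 1.

1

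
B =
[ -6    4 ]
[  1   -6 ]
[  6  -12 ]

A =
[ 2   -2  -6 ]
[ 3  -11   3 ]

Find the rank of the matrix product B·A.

First compute BA:
[[  0, -32,  48],
 [-16,  64, -24],
 [-24, 120, -72]]
Now row reduce the product.
Swap R1 ↔ R2
R3 ← R3 − (3/2)·R1: [0, 24, -36]
R3 ← R3 + (3/4)·R2: [0, 0, 0]
2 nonzero rows, so rank(BA) = 2.

2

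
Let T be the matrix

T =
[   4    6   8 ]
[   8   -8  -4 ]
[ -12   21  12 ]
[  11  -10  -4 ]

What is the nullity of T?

0

Row reduce to echelon form.
R2 ← R2 − (2)·R1: [0, -20, -20]
R3 ← R3 + (3)·R1: [0, 39, 36]
R4 ← R4 − (11/4)·R1: [0, -53/2, -26]
R3 ← R3 + (39/20)·R2: [0, 0, -3]
R4 ← R4 − (53/40)·R2: [0, 0, 1/2]
R4 ← R4 + (1/6)·R3: [0, 0, 0]
3 nonzero rows, so rank(T) = 3.
T has 3 columns; by rank–nullity, nullity = 3 − 3 = 0.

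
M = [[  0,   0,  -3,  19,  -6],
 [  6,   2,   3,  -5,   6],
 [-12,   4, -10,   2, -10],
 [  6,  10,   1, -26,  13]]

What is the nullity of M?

Row reduce to echelon form.
Swap R1 ↔ R2
R3 ← R3 + (2)·R1: [0, 8, -4, -8, 2]
R4 ← R4 − R1: [0, 8, -2, -21, 7]
Swap R2 ↔ R3
R4 ← R4 − R2: [0, 0, 2, -13, 5]
R4 ← R4 + (2/3)·R3: [0, 0, 0, -1/3, 1]
4 nonzero rows, so rank(M) = 4.
M has 5 columns; by rank–nullity, nullity = 5 − 4 = 1.

1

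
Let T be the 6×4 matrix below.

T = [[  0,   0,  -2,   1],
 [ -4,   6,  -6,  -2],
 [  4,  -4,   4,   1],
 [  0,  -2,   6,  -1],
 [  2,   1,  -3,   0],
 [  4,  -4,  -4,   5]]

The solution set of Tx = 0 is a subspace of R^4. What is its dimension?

1

Row reduce to echelon form.
Swap R1 ↔ R2
R3 ← R3 + R1: [0, 2, -2, -1]
R5 ← R5 + (1/2)·R1: [0, 4, -6, -1]
R6 ← R6 + R1: [0, 2, -10, 3]
Swap R2 ↔ R3
R4 ← R4 + R2: [0, 0, 4, -2]
R5 ← R5 − (2)·R2: [0, 0, -2, 1]
R6 ← R6 − R2: [0, 0, -8, 4]
R4 ← R4 + (2)·R3: [0, 0, 0, 0]
R5 ← R5 − R3: [0, 0, 0, 0]
R6 ← R6 − (4)·R3: [0, 0, 0, 0]
3 nonzero rows, so rank(T) = 3.
T has 4 columns; by rank–nullity, nullity = 4 − 3 = 1.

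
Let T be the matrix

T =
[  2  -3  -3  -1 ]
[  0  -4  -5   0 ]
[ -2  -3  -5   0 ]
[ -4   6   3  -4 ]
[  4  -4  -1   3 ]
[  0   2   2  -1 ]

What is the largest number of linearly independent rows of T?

3

Row reduce to echelon form.
R3 ← R3 + R1: [0, -6, -8, -1]
R4 ← R4 + (2)·R1: [0, 0, -3, -6]
R5 ← R5 − (2)·R1: [0, 2, 5, 5]
R3 ← R3 − (3/2)·R2: [0, 0, -1/2, -1]
R5 ← R5 + (1/2)·R2: [0, 0, 5/2, 5]
R6 ← R6 + (1/2)·R2: [0, 0, -1/2, -1]
R4 ← R4 − (6)·R3: [0, 0, 0, 0]
R5 ← R5 + (5)·R3: [0, 0, 0, 0]
R6 ← R6 − R3: [0, 0, 0, 0]
Echelon form has 3 nonzero rows, so rank(T) = 3.
The rank gives the maximum number of linearly independent rows: 3.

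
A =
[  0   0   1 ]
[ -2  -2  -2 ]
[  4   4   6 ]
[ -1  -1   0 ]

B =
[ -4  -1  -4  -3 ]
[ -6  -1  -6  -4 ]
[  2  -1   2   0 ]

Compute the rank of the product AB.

2

First compute AB:
[[  2,  -1,   2,   0],
 [ 16,   6,  16,  14],
 [-28, -14, -28, -28],
 [ 10,   2,  10,   7]]
Now row reduce the product.
R2 ← R2 − (8)·R1: [0, 14, 0, 14]
R3 ← R3 + (14)·R1: [0, -28, 0, -28]
R4 ← R4 − (5)·R1: [0, 7, 0, 7]
R3 ← R3 + (2)·R2: [0, 0, 0, 0]
R4 ← R4 − (1/2)·R2: [0, 0, 0, 0]
2 nonzero rows, so rank(AB) = 2.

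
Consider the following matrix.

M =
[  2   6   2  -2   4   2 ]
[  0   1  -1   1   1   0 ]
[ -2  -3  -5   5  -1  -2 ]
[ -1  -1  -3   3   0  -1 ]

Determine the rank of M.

2

Row reduce to echelon form.
R3 ← R3 + R1: [0, 3, -3, 3, 3, 0]
R4 ← R4 + (1/2)·R1: [0, 2, -2, 2, 2, 0]
R3 ← R3 − (3)·R2: [0, 0, 0, 0, 0, 0]
R4 ← R4 − (2)·R2: [0, 0, 0, 0, 0, 0]
Echelon form has 2 nonzero rows, so rank(M) = 2.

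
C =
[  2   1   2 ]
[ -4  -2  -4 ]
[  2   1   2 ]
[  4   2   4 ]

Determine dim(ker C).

Row reduce to echelon form.
R2 ← R2 + (2)·R1: [0, 0, 0]
R3 ← R3 − R1: [0, 0, 0]
R4 ← R4 − (2)·R1: [0, 0, 0]
1 nonzero row, so rank(C) = 1.
C has 3 columns; by rank–nullity, nullity = 3 − 1 = 2.

2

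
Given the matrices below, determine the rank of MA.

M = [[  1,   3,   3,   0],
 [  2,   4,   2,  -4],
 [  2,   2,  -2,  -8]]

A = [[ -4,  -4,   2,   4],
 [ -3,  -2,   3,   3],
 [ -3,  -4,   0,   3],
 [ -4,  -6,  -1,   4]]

First compute MA:
[[-22, -22,  11,  22],
 [-10,   0,  20,  10],
 [ 24,  44,  18, -24]]
Now row reduce the product.
R2 ← R2 − (5/11)·R1: [0, 10, 15, 0]
R3 ← R3 + (12/11)·R1: [0, 20, 30, 0]
R3 ← R3 − (2)·R2: [0, 0, 0, 0]
2 nonzero rows, so rank(MA) = 2.

2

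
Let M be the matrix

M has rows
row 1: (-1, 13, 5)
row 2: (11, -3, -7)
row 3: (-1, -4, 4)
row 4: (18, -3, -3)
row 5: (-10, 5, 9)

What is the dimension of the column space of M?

Row reduce to echelon form.
R2 ← R2 + (11)·R1: [0, 140, 48]
R3 ← R3 − R1: [0, -17, -1]
R4 ← R4 + (18)·R1: [0, 231, 87]
R5 ← R5 − (10)·R1: [0, -125, -41]
R3 ← R3 + (17/140)·R2: [0, 0, 169/35]
R4 ← R4 − (33/20)·R2: [0, 0, 39/5]
R5 ← R5 + (25/28)·R2: [0, 0, 13/7]
R4 ← R4 − (21/13)·R3: [0, 0, 0]
R5 ← R5 − (5/13)·R3: [0, 0, 0]
Echelon form has 3 nonzero rows, so rank(M) = 3.
The column space has dimension equal to the rank: 3.

3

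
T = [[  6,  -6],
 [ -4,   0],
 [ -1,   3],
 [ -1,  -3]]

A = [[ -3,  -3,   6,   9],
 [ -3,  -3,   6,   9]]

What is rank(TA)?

1

First compute TA:
[[  0,   0,   0,   0],
 [ 12,  12, -24, -36],
 [ -6,  -6,  12,  18],
 [ 12,  12, -24, -36]]
Now row reduce the product.
Swap R1 ↔ R2
R3 ← R3 + (1/2)·R1: [0, 0, 0, 0]
R4 ← R4 − R1: [0, 0, 0, 0]
1 nonzero row, so rank(TA) = 1.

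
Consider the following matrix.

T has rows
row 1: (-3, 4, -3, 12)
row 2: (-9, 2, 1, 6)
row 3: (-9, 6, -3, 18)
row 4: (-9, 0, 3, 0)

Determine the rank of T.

2

Row reduce to echelon form.
R2 ← R2 − (3)·R1: [0, -10, 10, -30]
R3 ← R3 − (3)·R1: [0, -6, 6, -18]
R4 ← R4 − (3)·R1: [0, -12, 12, -36]
R3 ← R3 − (3/5)·R2: [0, 0, 0, 0]
R4 ← R4 − (6/5)·R2: [0, 0, 0, 0]
Echelon form has 2 nonzero rows, so rank(T) = 2.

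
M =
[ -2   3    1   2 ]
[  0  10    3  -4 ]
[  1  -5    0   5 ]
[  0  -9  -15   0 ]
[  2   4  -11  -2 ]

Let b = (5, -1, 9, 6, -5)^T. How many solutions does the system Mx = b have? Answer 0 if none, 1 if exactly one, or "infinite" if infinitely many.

Row reduce the augmented matrix [M | b].
R3 ← R3 + (1/2)·R1: [0, -7/2, 1/2, 6, 23/2]
R5 ← R5 + R1: [0, 7, -10, 0, 0]
R3 ← R3 + (7/20)·R2: [0, 0, 31/20, 23/5, 223/20]
R4 ← R4 + (9/10)·R2: [0, 0, -123/10, -18/5, 51/10]
R5 ← R5 − (7/10)·R2: [0, 0, -121/10, 14/5, 7/10]
R4 ← R4 + (246/31)·R3: [0, 0, 0, 1020/31, 2901/31]
R5 ← R5 + (242/31)·R3: [0, 0, 0, 1200/31, 2720/31]
R5 ← R5 − (20/17)·R4: [0, 0, 0, 0, -380/17]
The echelon form has 5 nonzero rows; the last pivot sits in the augmented column, so rank(M) = 4 but rank([M|b]) = 5.
Since the ranks differ, the system is inconsistent.
It has no solutions.

0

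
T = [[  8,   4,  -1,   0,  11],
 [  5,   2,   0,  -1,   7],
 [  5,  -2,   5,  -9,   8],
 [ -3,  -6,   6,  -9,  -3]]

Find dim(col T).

2

Row reduce to echelon form.
R2 ← R2 − (5/8)·R1: [0, -1/2, 5/8, -1, 1/8]
R3 ← R3 − (5/8)·R1: [0, -9/2, 45/8, -9, 9/8]
R4 ← R4 + (3/8)·R1: [0, -9/2, 45/8, -9, 9/8]
R3 ← R3 − (9)·R2: [0, 0, 0, 0, 0]
R4 ← R4 − (9)·R2: [0, 0, 0, 0, 0]
Echelon form has 2 nonzero rows, so rank(T) = 2.
The column space has dimension equal to the rank: 2.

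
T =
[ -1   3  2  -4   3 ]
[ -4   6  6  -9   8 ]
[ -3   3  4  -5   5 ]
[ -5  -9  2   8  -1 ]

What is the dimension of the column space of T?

2

Row reduce to echelon form.
R2 ← R2 − (4)·R1: [0, -6, -2, 7, -4]
R3 ← R3 − (3)·R1: [0, -6, -2, 7, -4]
R4 ← R4 − (5)·R1: [0, -24, -8, 28, -16]
R3 ← R3 − R2: [0, 0, 0, 0, 0]
R4 ← R4 − (4)·R2: [0, 0, 0, 0, 0]
Echelon form has 2 nonzero rows, so rank(T) = 2.
The column space has dimension equal to the rank: 2.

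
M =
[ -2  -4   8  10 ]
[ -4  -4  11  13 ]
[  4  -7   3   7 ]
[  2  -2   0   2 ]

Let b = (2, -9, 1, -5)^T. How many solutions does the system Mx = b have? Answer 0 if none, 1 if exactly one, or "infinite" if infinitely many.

0

Row reduce the augmented matrix [M | b].
R2 ← R2 − (2)·R1: [0, 4, -5, -7, -13]
R3 ← R3 + (2)·R1: [0, -15, 19, 27, 5]
R4 ← R4 + R1: [0, -6, 8, 12, -3]
R3 ← R3 + (15/4)·R2: [0, 0, 1/4, 3/4, -175/4]
R4 ← R4 + (3/2)·R2: [0, 0, 1/2, 3/2, -45/2]
R4 ← R4 − (2)·R3: [0, 0, 0, 0, 65]
The echelon form has 4 nonzero rows; the last pivot sits in the augmented column, so rank(M) = 3 but rank([M|b]) = 4.
Since the ranks differ, the system is inconsistent.
It has no solutions.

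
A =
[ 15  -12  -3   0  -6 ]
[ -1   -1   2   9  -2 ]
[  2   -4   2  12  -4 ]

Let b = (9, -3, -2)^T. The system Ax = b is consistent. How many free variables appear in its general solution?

Row reduce the augmented matrix [A | b].
R2 ← R2 + (1/15)·R1: [0, -9/5, 9/5, 9, -12/5, -12/5]
R3 ← R3 − (2/15)·R1: [0, -12/5, 12/5, 12, -16/5, -16/5]
R3 ← R3 − (4/3)·R2: [0, 0, 0, 0, 0, 0]
The echelon form has 2 nonzero rows, and every pivot lies in the first 5 columns, so rank(A) = rank([A|b]) = 2.
The system is consistent.
Free variables = (unknowns) − (rank) = 5 − 2 = 3.

3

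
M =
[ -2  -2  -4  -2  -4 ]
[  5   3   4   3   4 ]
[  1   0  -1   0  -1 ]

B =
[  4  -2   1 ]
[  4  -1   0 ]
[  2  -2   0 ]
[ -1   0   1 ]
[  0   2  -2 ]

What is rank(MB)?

First compute MB:
[[-22,   6,   4],
 [ 37, -13,   0],
 [  2,  -2,   3]]
Now row reduce the product.
R2 ← R2 + (37/22)·R1: [0, -32/11, 74/11]
R3 ← R3 + (1/11)·R1: [0, -16/11, 37/11]
R3 ← R3 − (1/2)·R2: [0, 0, 0]
2 nonzero rows, so rank(MB) = 2.

2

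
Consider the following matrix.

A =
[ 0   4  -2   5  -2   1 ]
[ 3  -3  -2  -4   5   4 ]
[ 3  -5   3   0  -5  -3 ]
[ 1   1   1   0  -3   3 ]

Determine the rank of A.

Row reduce to echelon form.
Swap R1 ↔ R2
R3 ← R3 − R1: [0, -2, 5, 4, -10, -7]
R4 ← R4 − (1/3)·R1: [0, 2, 5/3, 4/3, -14/3, 5/3]
R3 ← R3 + (1/2)·R2: [0, 0, 4, 13/2, -11, -13/2]
R4 ← R4 − (1/2)·R2: [0, 0, 8/3, -7/6, -11/3, 7/6]
R4 ← R4 − (2/3)·R3: [0, 0, 0, -11/2, 11/3, 11/2]
Echelon form has 4 nonzero rows, so rank(A) = 4.

4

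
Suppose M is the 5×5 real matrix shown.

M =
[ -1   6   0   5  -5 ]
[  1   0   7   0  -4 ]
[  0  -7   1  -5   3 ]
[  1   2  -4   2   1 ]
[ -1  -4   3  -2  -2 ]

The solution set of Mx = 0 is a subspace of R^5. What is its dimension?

Row reduce to echelon form.
R2 ← R2 + R1: [0, 6, 7, 5, -9]
R4 ← R4 + R1: [0, 8, -4, 7, -4]
R5 ← R5 − R1: [0, -10, 3, -7, 3]
R3 ← R3 + (7/6)·R2: [0, 0, 55/6, 5/6, -15/2]
R4 ← R4 − (4/3)·R2: [0, 0, -40/3, 1/3, 8]
R5 ← R5 + (5/3)·R2: [0, 0, 44/3, 4/3, -12]
R4 ← R4 + (16/11)·R3: [0, 0, 0, 17/11, -32/11]
R5 ← R5 − (8/5)·R3: [0, 0, 0, 0, 0]
4 nonzero rows, so rank(M) = 4.
M has 5 columns; by rank–nullity, nullity = 5 − 4 = 1.

1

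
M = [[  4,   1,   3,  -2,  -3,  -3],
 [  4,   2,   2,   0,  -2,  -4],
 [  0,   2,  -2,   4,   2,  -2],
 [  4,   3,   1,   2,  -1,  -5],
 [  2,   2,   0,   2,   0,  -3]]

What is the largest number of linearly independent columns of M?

Row reduce to echelon form.
R2 ← R2 − R1: [0, 1, -1, 2, 1, -1]
R4 ← R4 − R1: [0, 2, -2, 4, 2, -2]
R5 ← R5 − (1/2)·R1: [0, 3/2, -3/2, 3, 3/2, -3/2]
R3 ← R3 − (2)·R2: [0, 0, 0, 0, 0, 0]
R4 ← R4 − (2)·R2: [0, 0, 0, 0, 0, 0]
R5 ← R5 − (3/2)·R2: [0, 0, 0, 0, 0, 0]
Echelon form has 2 nonzero rows, so rank(M) = 2.
The rank gives the maximum number of linearly independent columns: 2.

2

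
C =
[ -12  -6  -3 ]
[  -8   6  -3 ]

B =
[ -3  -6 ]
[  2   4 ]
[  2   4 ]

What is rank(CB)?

First compute CB:
[[ 18,  36],
 [ 30,  60]]
Now row reduce the product.
R2 ← R2 − (5/3)·R1: [0, 0]
1 nonzero row, so rank(CB) = 1.

1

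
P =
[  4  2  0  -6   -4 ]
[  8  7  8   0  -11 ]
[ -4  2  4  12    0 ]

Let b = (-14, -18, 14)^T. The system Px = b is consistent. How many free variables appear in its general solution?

Row reduce the augmented matrix [P | b].
R2 ← R2 − (2)·R1: [0, 3, 8, 12, -3, 10]
R3 ← R3 + R1: [0, 4, 4, 6, -4, 0]
R3 ← R3 − (4/3)·R2: [0, 0, -20/3, -10, 0, -40/3]
The echelon form has 3 nonzero rows, and every pivot lies in the first 5 columns, so rank(P) = rank([P|b]) = 3.
The system is consistent.
Free variables = (unknowns) − (rank) = 5 − 3 = 2.

2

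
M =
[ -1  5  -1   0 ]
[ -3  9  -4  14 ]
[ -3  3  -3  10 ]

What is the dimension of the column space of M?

3

Row reduce to echelon form.
R2 ← R2 − (3)·R1: [0, -6, -1, 14]
R3 ← R3 − (3)·R1: [0, -12, 0, 10]
R3 ← R3 − (2)·R2: [0, 0, 2, -18]
Echelon form has 3 nonzero rows, so rank(M) = 3.
The column space has dimension equal to the rank: 3.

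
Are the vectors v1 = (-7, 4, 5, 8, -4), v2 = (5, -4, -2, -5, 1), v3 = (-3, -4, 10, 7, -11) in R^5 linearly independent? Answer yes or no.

no

Form the matrix with these vectors as rows and row reduce.
R2 ← R2 + (5/7)·R1: [0, -8/7, 11/7, 5/7, -13/7]
R3 ← R3 − (3/7)·R1: [0, -40/7, 55/7, 25/7, -65/7]
R3 ← R3 − (5)·R2: [0, 0, 0, 0, 0]
2 nonzero rows, so the 3 vectors span a space of dimension 2.
Since 2 < 3, the vectors are linearly dependent.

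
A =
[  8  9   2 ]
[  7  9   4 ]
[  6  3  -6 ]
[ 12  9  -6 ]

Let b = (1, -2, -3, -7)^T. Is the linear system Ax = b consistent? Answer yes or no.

Row reduce the augmented matrix [A | b].
R2 ← R2 − (7/8)·R1: [0, 9/8, 9/4, -23/8]
R3 ← R3 − (3/4)·R1: [0, -15/4, -15/2, -15/4]
R4 ← R4 − (3/2)·R1: [0, -9/2, -9, -17/2]
R3 ← R3 + (10/3)·R2: [0, 0, 0, -40/3]
R4 ← R4 + (4)·R2: [0, 0, 0, -20]
R4 ← R4 − (3/2)·R3: [0, 0, 0, 0]
The echelon form has 3 nonzero rows; the last pivot sits in the augmented column, so rank(A) = 2 but rank([A|b]) = 3.
Since the ranks differ, the system is inconsistent.

no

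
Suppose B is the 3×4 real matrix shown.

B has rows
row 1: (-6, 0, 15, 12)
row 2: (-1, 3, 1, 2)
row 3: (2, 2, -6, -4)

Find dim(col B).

2

Row reduce to echelon form.
R2 ← R2 − (1/6)·R1: [0, 3, -3/2, 0]
R3 ← R3 + (1/3)·R1: [0, 2, -1, 0]
R3 ← R3 − (2/3)·R2: [0, 0, 0, 0]
Echelon form has 2 nonzero rows, so rank(B) = 2.
The column space has dimension equal to the rank: 2.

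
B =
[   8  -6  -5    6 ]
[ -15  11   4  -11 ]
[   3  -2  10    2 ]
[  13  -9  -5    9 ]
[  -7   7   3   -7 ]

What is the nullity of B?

Row reduce to echelon form.
R2 ← R2 + (15/8)·R1: [0, -1/4, -43/8, 1/4]
R3 ← R3 − (3/8)·R1: [0, 1/4, 95/8, -1/4]
R4 ← R4 − (13/8)·R1: [0, 3/4, 25/8, -3/4]
R5 ← R5 + (7/8)·R1: [0, 7/4, -11/8, -7/4]
R3 ← R3 + R2: [0, 0, 13/2, 0]
R4 ← R4 + (3)·R2: [0, 0, -13, 0]
R5 ← R5 + (7)·R2: [0, 0, -39, 0]
R4 ← R4 + (2)·R3: [0, 0, 0, 0]
R5 ← R5 + (6)·R3: [0, 0, 0, 0]
3 nonzero rows, so rank(B) = 3.
B has 4 columns; by rank–nullity, nullity = 4 − 3 = 1.

1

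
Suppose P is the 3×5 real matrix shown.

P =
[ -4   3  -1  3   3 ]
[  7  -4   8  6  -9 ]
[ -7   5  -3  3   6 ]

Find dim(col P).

2

Row reduce to echelon form.
R2 ← R2 + (7/4)·R1: [0, 5/4, 25/4, 45/4, -15/4]
R3 ← R3 − (7/4)·R1: [0, -1/4, -5/4, -9/4, 3/4]
R3 ← R3 + (1/5)·R2: [0, 0, 0, 0, 0]
Echelon form has 2 nonzero rows, so rank(P) = 2.
The column space has dimension equal to the rank: 2.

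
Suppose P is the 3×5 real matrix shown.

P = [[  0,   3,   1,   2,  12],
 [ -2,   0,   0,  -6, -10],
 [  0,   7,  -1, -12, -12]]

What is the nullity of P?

Row reduce to echelon form.
Swap R1 ↔ R2
R3 ← R3 − (7/3)·R2: [0, 0, -10/3, -50/3, -40]
3 nonzero rows, so rank(P) = 3.
P has 5 columns; by rank–nullity, nullity = 5 − 3 = 2.

2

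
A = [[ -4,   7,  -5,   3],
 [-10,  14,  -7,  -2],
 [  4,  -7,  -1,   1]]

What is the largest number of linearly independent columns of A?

Row reduce to echelon form.
R2 ← R2 − (5/2)·R1: [0, -7/2, 11/2, -19/2]
R3 ← R3 + R1: [0, 0, -6, 4]
Echelon form has 3 nonzero rows, so rank(A) = 3.
The rank gives the maximum number of linearly independent columns: 3.

3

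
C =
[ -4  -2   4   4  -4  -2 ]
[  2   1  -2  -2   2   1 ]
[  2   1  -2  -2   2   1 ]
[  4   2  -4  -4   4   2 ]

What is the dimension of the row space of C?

Row reduce to echelon form.
R2 ← R2 + (1/2)·R1: [0, 0, 0, 0, 0, 0]
R3 ← R3 + (1/2)·R1: [0, 0, 0, 0, 0, 0]
R4 ← R4 + R1: [0, 0, 0, 0, 0, 0]
Echelon form has 1 nonzero row, so rank(C) = 1.
The row space has dimension equal to the rank: 1.

1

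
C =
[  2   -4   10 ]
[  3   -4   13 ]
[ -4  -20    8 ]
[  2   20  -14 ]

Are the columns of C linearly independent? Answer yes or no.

no

Row reduce C to echelon form.
R2 ← R2 − (3/2)·R1: [0, 2, -2]
R3 ← R3 + (2)·R1: [0, -28, 28]
R4 ← R4 − R1: [0, 24, -24]
R3 ← R3 + (14)·R2: [0, 0, 0]
R4 ← R4 − (12)·R2: [0, 0, 0]
2 pivots among 3 columns.
Only 2 < 3 pivot columns, so the columns are linearly dependent.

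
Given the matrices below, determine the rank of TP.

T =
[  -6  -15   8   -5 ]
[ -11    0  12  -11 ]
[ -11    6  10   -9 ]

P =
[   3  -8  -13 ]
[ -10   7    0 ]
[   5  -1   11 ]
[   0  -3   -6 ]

3

First compute TP:
[[172, -50, 196],
 [ 27, 109, 341],
 [-43, 147, 307]]
Now row reduce the product.
R2 ← R2 − (27/172)·R1: [0, 10049/86, 13340/43]
R3 ← R3 + (1/4)·R1: [0, 269/2, 356]
R3 ← R3 − (11567/10049)·R2: [0, 0, -11016/10049]
3 nonzero rows, so rank(TP) = 3.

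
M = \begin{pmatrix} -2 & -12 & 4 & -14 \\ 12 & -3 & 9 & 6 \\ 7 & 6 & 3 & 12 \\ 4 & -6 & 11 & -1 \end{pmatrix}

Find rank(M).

Row reduce to echelon form.
R2 ← R2 + (6)·R1: [0, -75, 33, -78]
R3 ← R3 + (7/2)·R1: [0, -36, 17, -37]
R4 ← R4 + (2)·R1: [0, -30, 19, -29]
R3 ← R3 − (12/25)·R2: [0, 0, 29/25, 11/25]
R4 ← R4 − (2/5)·R2: [0, 0, 29/5, 11/5]
R4 ← R4 − (5)·R3: [0, 0, 0, 0]
Echelon form has 3 nonzero rows, so rank(M) = 3.

3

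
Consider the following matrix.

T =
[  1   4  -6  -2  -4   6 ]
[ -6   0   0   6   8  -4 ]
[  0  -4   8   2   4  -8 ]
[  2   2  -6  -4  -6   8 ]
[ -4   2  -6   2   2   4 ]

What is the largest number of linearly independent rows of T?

3

Row reduce to echelon form.
R2 ← R2 + (6)·R1: [0, 24, -36, -6, -16, 32]
R4 ← R4 − (2)·R1: [0, -6, 6, 0, 2, -4]
R5 ← R5 + (4)·R1: [0, 18, -30, -6, -14, 28]
R3 ← R3 + (1/6)·R2: [0, 0, 2, 1, 4/3, -8/3]
R4 ← R4 + (1/4)·R2: [0, 0, -3, -3/2, -2, 4]
R5 ← R5 − (3/4)·R2: [0, 0, -3, -3/2, -2, 4]
R4 ← R4 + (3/2)·R3: [0, 0, 0, 0, 0, 0]
R5 ← R5 + (3/2)·R3: [0, 0, 0, 0, 0, 0]
Echelon form has 3 nonzero rows, so rank(T) = 3.
The rank gives the maximum number of linearly independent rows: 3.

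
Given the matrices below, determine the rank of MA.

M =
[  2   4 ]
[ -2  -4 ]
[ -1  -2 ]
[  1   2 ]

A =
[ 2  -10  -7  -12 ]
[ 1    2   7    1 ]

First compute MA:
[[  8, -12,  14, -20],
 [ -8,  12, -14,  20],
 [ -4,   6,  -7,  10],
 [  4,  -6,   7, -10]]
Now row reduce the product.
R2 ← R2 + R1: [0, 0, 0, 0]
R3 ← R3 + (1/2)·R1: [0, 0, 0, 0]
R4 ← R4 − (1/2)·R1: [0, 0, 0, 0]
1 nonzero row, so rank(MA) = 1.

1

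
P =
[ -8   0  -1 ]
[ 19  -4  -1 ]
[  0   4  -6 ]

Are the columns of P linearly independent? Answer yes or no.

yes

Row reduce P to echelon form.
R2 ← R2 + (19/8)·R1: [0, -4, -27/8]
R3 ← R3 + R2: [0, 0, -75/8]
3 pivots among 3 columns.
Every column is a pivot column, so the columns are linearly independent.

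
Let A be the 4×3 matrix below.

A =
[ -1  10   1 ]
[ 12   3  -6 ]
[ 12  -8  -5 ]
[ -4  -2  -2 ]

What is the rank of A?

3

Row reduce to echelon form.
R2 ← R2 + (12)·R1: [0, 123, 6]
R3 ← R3 + (12)·R1: [0, 112, 7]
R4 ← R4 − (4)·R1: [0, -42, -6]
R3 ← R3 − (112/123)·R2: [0, 0, 63/41]
R4 ← R4 + (14/41)·R2: [0, 0, -162/41]
R4 ← R4 + (18/7)·R3: [0, 0, 0]
Echelon form has 3 nonzero rows, so rank(A) = 3.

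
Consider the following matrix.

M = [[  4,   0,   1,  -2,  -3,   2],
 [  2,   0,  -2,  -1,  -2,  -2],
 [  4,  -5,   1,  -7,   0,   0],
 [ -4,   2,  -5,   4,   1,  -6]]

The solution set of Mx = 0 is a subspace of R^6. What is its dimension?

Row reduce to echelon form.
R2 ← R2 − (1/2)·R1: [0, 0, -5/2, 0, -1/2, -3]
R3 ← R3 − R1: [0, -5, 0, -5, 3, -2]
R4 ← R4 + R1: [0, 2, -4, 2, -2, -4]
Swap R2 ↔ R3
R4 ← R4 + (2/5)·R2: [0, 0, -4, 0, -4/5, -24/5]
R4 ← R4 − (8/5)·R3: [0, 0, 0, 0, 0, 0]
3 nonzero rows, so rank(M) = 3.
M has 6 columns; by rank–nullity, nullity = 6 − 3 = 3.

3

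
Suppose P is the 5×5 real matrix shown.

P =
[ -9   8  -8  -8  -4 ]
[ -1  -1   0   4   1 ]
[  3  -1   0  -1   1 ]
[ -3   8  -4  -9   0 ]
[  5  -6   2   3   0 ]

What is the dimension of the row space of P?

4

Row reduce to echelon form.
R2 ← R2 − (1/9)·R1: [0, -17/9, 8/9, 44/9, 13/9]
R3 ← R3 + (1/3)·R1: [0, 5/3, -8/3, -11/3, -1/3]
R4 ← R4 − (1/3)·R1: [0, 16/3, -4/3, -19/3, 4/3]
R5 ← R5 + (5/9)·R1: [0, -14/9, -22/9, -13/9, -20/9]
R3 ← R3 + (15/17)·R2: [0, 0, -32/17, 11/17, 16/17]
R4 ← R4 + (48/17)·R2: [0, 0, 20/17, 127/17, 92/17]
R5 ← R5 − (14/17)·R2: [0, 0, -54/17, -93/17, -58/17]
R4 ← R4 + (5/8)·R3: [0, 0, 0, 63/8, 6]
R5 ← R5 − (27/16)·R3: [0, 0, 0, -105/16, -5]
R5 ← R5 + (5/6)·R4: [0, 0, 0, 0, 0]
Echelon form has 4 nonzero rows, so rank(P) = 4.
The row space has dimension equal to the rank: 4.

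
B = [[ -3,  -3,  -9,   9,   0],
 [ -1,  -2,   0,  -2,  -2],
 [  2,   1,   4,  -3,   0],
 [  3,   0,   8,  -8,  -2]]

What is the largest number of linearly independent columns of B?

3

Row reduce to echelon form.
R2 ← R2 − (1/3)·R1: [0, -1, 3, -5, -2]
R3 ← R3 + (2/3)·R1: [0, -1, -2, 3, 0]
R4 ← R4 + R1: [0, -3, -1, 1, -2]
R3 ← R3 − R2: [0, 0, -5, 8, 2]
R4 ← R4 − (3)·R2: [0, 0, -10, 16, 4]
R4 ← R4 − (2)·R3: [0, 0, 0, 0, 0]
Echelon form has 3 nonzero rows, so rank(B) = 3.
The rank gives the maximum number of linearly independent columns: 3.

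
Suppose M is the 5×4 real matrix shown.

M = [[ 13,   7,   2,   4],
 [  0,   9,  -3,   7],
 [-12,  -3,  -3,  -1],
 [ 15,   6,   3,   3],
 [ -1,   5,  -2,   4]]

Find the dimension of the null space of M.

Row reduce to echelon form.
R3 ← R3 + (12/13)·R1: [0, 45/13, -15/13, 35/13]
R4 ← R4 − (15/13)·R1: [0, -27/13, 9/13, -21/13]
R5 ← R5 + (1/13)·R1: [0, 72/13, -24/13, 56/13]
R3 ← R3 − (5/13)·R2: [0, 0, 0, 0]
R4 ← R4 + (3/13)·R2: [0, 0, 0, 0]
R5 ← R5 − (8/13)·R2: [0, 0, 0, 0]
2 nonzero rows, so rank(M) = 2.
M has 4 columns; by rank–nullity, nullity = 4 − 2 = 2.

2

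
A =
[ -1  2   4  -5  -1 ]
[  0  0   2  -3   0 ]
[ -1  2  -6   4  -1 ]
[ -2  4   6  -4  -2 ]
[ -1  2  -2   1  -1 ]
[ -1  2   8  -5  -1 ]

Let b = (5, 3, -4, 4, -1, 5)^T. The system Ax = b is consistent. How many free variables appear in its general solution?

2

Row reduce the augmented matrix [A | b].
R3 ← R3 − R1: [0, 0, -10, 9, 0, -9]
R4 ← R4 − (2)·R1: [0, 0, -2, 6, 0, -6]
R5 ← R5 − R1: [0, 0, -6, 6, 0, -6]
R6 ← R6 − R1: [0, 0, 4, 0, 0, 0]
R3 ← R3 + (5)·R2: [0, 0, 0, -6, 0, 6]
R4 ← R4 + R2: [0, 0, 0, 3, 0, -3]
R5 ← R5 + (3)·R2: [0, 0, 0, -3, 0, 3]
R6 ← R6 − (2)·R2: [0, 0, 0, 6, 0, -6]
R4 ← R4 + (1/2)·R3: [0, 0, 0, 0, 0, 0]
R5 ← R5 − (1/2)·R3: [0, 0, 0, 0, 0, 0]
R6 ← R6 + R3: [0, 0, 0, 0, 0, 0]
The echelon form has 3 nonzero rows, and every pivot lies in the first 5 columns, so rank(A) = rank([A|b]) = 3.
The system is consistent.
Free variables = (unknowns) − (rank) = 5 − 3 = 2.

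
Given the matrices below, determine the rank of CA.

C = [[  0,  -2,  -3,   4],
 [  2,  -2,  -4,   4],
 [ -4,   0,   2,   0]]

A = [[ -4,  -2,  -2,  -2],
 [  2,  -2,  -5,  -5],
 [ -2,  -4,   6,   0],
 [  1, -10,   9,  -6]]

2

First compute CA:
[[  6, -24,  28, -14],
 [  0, -24,  18, -18],
 [ 12,   0,  20,   8]]
Now row reduce the product.
R3 ← R3 − (2)·R1: [0, 48, -36, 36]
R3 ← R3 + (2)·R2: [0, 0, 0, 0]
2 nonzero rows, so rank(CA) = 2.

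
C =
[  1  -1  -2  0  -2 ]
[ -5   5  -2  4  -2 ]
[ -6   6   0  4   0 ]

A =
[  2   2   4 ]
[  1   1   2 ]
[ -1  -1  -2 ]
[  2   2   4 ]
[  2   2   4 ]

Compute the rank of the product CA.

1

First compute CA:
[[ -1,  -1,  -2],
 [  1,   1,   2],
 [  2,   2,   4]]
Now row reduce the product.
R2 ← R2 + R1: [0, 0, 0]
R3 ← R3 + (2)·R1: [0, 0, 0]
1 nonzero row, so rank(CA) = 1.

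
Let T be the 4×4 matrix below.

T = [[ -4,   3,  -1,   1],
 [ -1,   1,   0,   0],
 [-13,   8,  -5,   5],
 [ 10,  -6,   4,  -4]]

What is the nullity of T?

2

Row reduce to echelon form.
R2 ← R2 − (1/4)·R1: [0, 1/4, 1/4, -1/4]
R3 ← R3 − (13/4)·R1: [0, -7/4, -7/4, 7/4]
R4 ← R4 + (5/2)·R1: [0, 3/2, 3/2, -3/2]
R3 ← R3 + (7)·R2: [0, 0, 0, 0]
R4 ← R4 − (6)·R2: [0, 0, 0, 0]
2 nonzero rows, so rank(T) = 2.
T has 4 columns; by rank–nullity, nullity = 4 − 2 = 2.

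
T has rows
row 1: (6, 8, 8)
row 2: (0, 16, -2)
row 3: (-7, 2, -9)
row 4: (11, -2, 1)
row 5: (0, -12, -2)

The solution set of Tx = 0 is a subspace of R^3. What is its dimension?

Row reduce to echelon form.
R3 ← R3 + (7/6)·R1: [0, 34/3, 1/3]
R4 ← R4 − (11/6)·R1: [0, -50/3, -41/3]
R3 ← R3 − (17/24)·R2: [0, 0, 7/4]
R4 ← R4 + (25/24)·R2: [0, 0, -63/4]
R5 ← R5 + (3/4)·R2: [0, 0, -7/2]
R4 ← R4 + (9)·R3: [0, 0, 0]
R5 ← R5 + (2)·R3: [0, 0, 0]
3 nonzero rows, so rank(T) = 3.
T has 3 columns; by rank–nullity, nullity = 3 − 3 = 0.

0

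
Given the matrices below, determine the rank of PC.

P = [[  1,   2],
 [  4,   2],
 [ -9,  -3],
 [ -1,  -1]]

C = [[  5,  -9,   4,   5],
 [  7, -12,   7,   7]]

First compute PC:
[[ 19, -33,  18,  19],
 [ 34, -60,  30,  34],
 [-66, 117, -57, -66],
 [-12,  21, -11, -12]]
Now row reduce the product.
R2 ← R2 − (34/19)·R1: [0, -18/19, -42/19, 0]
R3 ← R3 + (66/19)·R1: [0, 45/19, 105/19, 0]
R4 ← R4 + (12/19)·R1: [0, 3/19, 7/19, 0]
R3 ← R3 + (5/2)·R2: [0, 0, 0, 0]
R4 ← R4 + (1/6)·R2: [0, 0, 0, 0]
2 nonzero rows, so rank(PC) = 2.

2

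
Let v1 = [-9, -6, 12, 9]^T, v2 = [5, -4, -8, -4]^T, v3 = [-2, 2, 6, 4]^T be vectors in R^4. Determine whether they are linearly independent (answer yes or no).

yes

Form the matrix with these vectors as rows and row reduce.
R2 ← R2 + (5/9)·R1: [0, -22/3, -4/3, 1]
R3 ← R3 − (2/9)·R1: [0, 10/3, 10/3, 2]
R3 ← R3 + (5/11)·R2: [0, 0, 30/11, 27/11]
3 nonzero rows, so the 3 vectors span a space of dimension 3.
Since 3 = 3, the vectors are linearly independent.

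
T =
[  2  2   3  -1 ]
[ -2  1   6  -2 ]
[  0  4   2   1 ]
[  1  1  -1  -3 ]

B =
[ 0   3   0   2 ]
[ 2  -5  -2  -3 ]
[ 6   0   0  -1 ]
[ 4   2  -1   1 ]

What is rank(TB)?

First compute TB:
[[ 18,  -6,  -3,  -6],
 [ 30, -15,   0, -15],
 [ 24, -18,  -9, -13],
 [-16,  -8,   1,  -3]]
Now row reduce the product.
R2 ← R2 − (5/3)·R1: [0, -5, 5, -5]
R3 ← R3 − (4/3)·R1: [0, -10, -5, -5]
R4 ← R4 + (8/9)·R1: [0, -40/3, -5/3, -25/3]
R3 ← R3 − (2)·R2: [0, 0, -15, 5]
R4 ← R4 − (8/3)·R2: [0, 0, -15, 5]
R4 ← R4 − R3: [0, 0, 0, 0]
3 nonzero rows, so rank(TB) = 3.

3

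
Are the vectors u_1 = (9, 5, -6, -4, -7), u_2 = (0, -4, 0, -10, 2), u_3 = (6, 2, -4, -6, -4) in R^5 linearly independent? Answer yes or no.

no

Form the matrix with these vectors as rows and row reduce.
R3 ← R3 − (2/3)·R1: [0, -4/3, 0, -10/3, 2/3]
R3 ← R3 − (1/3)·R2: [0, 0, 0, 0, 0]
2 nonzero rows, so the 3 vectors span a space of dimension 2.
Since 2 < 3, the vectors are linearly dependent.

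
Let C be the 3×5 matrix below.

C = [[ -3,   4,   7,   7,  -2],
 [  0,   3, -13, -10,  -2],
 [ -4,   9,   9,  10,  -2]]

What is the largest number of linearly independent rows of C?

Row reduce to echelon form.
R3 ← R3 − (4/3)·R1: [0, 11/3, -1/3, 2/3, 2/3]
R3 ← R3 − (11/9)·R2: [0, 0, 140/9, 116/9, 28/9]
Echelon form has 3 nonzero rows, so rank(C) = 3.
The rank gives the maximum number of linearly independent rows: 3.

3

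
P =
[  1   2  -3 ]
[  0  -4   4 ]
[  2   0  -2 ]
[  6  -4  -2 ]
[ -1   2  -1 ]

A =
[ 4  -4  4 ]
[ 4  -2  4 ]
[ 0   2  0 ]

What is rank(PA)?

First compute PA:
[[ 12, -14,  12],
 [-16,  16, -16],
 [  8, -12,   8],
 [  8, -20,   8],
 [  4,  -2,   4]]
Now row reduce the product.
R2 ← R2 + (4/3)·R1: [0, -8/3, 0]
R3 ← R3 − (2/3)·R1: [0, -8/3, 0]
R4 ← R4 − (2/3)·R1: [0, -32/3, 0]
R5 ← R5 − (1/3)·R1: [0, 8/3, 0]
R3 ← R3 − R2: [0, 0, 0]
R4 ← R4 − (4)·R2: [0, 0, 0]
R5 ← R5 + R2: [0, 0, 0]
2 nonzero rows, so rank(PA) = 2.

2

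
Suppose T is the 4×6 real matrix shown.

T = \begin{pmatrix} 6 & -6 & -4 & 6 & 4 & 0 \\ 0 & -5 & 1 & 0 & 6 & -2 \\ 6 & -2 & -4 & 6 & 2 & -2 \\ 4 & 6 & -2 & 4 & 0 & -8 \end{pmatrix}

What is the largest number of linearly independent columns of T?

Row reduce to echelon form.
R3 ← R3 − R1: [0, 4, 0, 0, -2, -2]
R4 ← R4 − (2/3)·R1: [0, 10, 2/3, 0, -8/3, -8]
R3 ← R3 + (4/5)·R2: [0, 0, 4/5, 0, 14/5, -18/5]
R4 ← R4 + (2)·R2: [0, 0, 8/3, 0, 28/3, -12]
R4 ← R4 − (10/3)·R3: [0, 0, 0, 0, 0, 0]
Echelon form has 3 nonzero rows, so rank(T) = 3.
The rank gives the maximum number of linearly independent columns: 3.

3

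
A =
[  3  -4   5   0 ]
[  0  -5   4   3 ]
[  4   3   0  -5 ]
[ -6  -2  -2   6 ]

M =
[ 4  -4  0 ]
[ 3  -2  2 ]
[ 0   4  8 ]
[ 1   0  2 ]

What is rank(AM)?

First compute AM:
[[  0,  16,  32],
 [-12,  26,  28],
 [ 20, -22,  -4],
 [-24,  20,  -8]]
Now row reduce the product.
Swap R1 ↔ R2
R3 ← R3 + (5/3)·R1: [0, 64/3, 128/3]
R4 ← R4 − (2)·R1: [0, -32, -64]
R3 ← R3 − (4/3)·R2: [0, 0, 0]
R4 ← R4 + (2)·R2: [0, 0, 0]
2 nonzero rows, so rank(AM) = 2.

2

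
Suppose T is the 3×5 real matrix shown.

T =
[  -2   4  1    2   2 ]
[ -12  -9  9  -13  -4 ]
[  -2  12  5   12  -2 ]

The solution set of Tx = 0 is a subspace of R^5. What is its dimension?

2

Row reduce to echelon form.
R2 ← R2 − (6)·R1: [0, -33, 3, -25, -16]
R3 ← R3 − R1: [0, 8, 4, 10, -4]
R3 ← R3 + (8/33)·R2: [0, 0, 52/11, 130/33, -260/33]
3 nonzero rows, so rank(T) = 3.
T has 5 columns; by rank–nullity, nullity = 5 − 3 = 2.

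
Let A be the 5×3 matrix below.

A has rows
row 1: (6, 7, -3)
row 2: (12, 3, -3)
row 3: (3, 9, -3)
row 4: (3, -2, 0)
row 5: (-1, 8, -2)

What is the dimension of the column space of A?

Row reduce to echelon form.
R2 ← R2 − (2)·R1: [0, -11, 3]
R3 ← R3 − (1/2)·R1: [0, 11/2, -3/2]
R4 ← R4 − (1/2)·R1: [0, -11/2, 3/2]
R5 ← R5 + (1/6)·R1: [0, 55/6, -5/2]
R3 ← R3 + (1/2)·R2: [0, 0, 0]
R4 ← R4 − (1/2)·R2: [0, 0, 0]
R5 ← R5 + (5/6)·R2: [0, 0, 0]
Echelon form has 2 nonzero rows, so rank(A) = 2.
The column space has dimension equal to the rank: 2.

2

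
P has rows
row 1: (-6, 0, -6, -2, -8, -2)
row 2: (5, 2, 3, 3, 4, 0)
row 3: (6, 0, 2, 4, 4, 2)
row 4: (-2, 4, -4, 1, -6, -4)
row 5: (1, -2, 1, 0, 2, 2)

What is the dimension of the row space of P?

3

Row reduce to echelon form.
R2 ← R2 + (5/6)·R1: [0, 2, -2, 4/3, -8/3, -5/3]
R3 ← R3 + R1: [0, 0, -4, 2, -4, 0]
R4 ← R4 − (1/3)·R1: [0, 4, -2, 5/3, -10/3, -10/3]
R5 ← R5 + (1/6)·R1: [0, -2, 0, -1/3, 2/3, 5/3]
R4 ← R4 − (2)·R2: [0, 0, 2, -1, 2, 0]
R5 ← R5 + R2: [0, 0, -2, 1, -2, 0]
R4 ← R4 + (1/2)·R3: [0, 0, 0, 0, 0, 0]
R5 ← R5 − (1/2)·R3: [0, 0, 0, 0, 0, 0]
Echelon form has 3 nonzero rows, so rank(P) = 3.
The row space has dimension equal to the rank: 3.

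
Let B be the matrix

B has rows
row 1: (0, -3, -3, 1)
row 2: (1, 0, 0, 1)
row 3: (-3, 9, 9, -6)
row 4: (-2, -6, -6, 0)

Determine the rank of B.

Row reduce to echelon form.
Swap R1 ↔ R2
R3 ← R3 + (3)·R1: [0, 9, 9, -3]
R4 ← R4 + (2)·R1: [0, -6, -6, 2]
R3 ← R3 + (3)·R2: [0, 0, 0, 0]
R4 ← R4 − (2)·R2: [0, 0, 0, 0]
Echelon form has 2 nonzero rows, so rank(B) = 2.

2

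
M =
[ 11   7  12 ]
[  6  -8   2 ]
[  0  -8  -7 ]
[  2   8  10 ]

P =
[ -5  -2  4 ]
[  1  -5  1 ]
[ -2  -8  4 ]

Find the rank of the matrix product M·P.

First compute MP:
[[-72, -153,  99],
 [-42,  12,  24],
 [  6,  96, -36],
 [-22, -124,  56]]
Now row reduce the product.
R2 ← R2 − (7/12)·R1: [0, 405/4, -135/4]
R3 ← R3 + (1/12)·R1: [0, 333/4, -111/4]
R4 ← R4 − (11/36)·R1: [0, -309/4, 103/4]
R3 ← R3 − (37/45)·R2: [0, 0, 0]
R4 ← R4 + (103/135)·R2: [0, 0, 0]
2 nonzero rows, so rank(MP) = 2.

2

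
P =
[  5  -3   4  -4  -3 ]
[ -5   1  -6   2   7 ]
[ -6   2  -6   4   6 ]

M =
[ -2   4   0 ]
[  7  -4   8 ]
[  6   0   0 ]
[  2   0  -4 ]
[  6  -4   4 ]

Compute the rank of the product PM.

3

First compute PM:
[[-33,  44, -20],
 [ 27, -52,  28],
 [ 34, -56,  24]]
Now row reduce the product.
R2 ← R2 + (9/11)·R1: [0, -16, 128/11]
R3 ← R3 + (34/33)·R1: [0, -32/3, 112/33]
R3 ← R3 − (2/3)·R2: [0, 0, -48/11]
3 nonzero rows, so rank(PM) = 3.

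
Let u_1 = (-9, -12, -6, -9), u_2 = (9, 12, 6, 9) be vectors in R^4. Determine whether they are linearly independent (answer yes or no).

no

Form the matrix with these vectors as rows and row reduce.
R2 ← R2 + R1: [0, 0, 0, 0]
1 nonzero row, so the 2 vectors span a space of dimension 1.
Since 1 < 2, the vectors are linearly dependent.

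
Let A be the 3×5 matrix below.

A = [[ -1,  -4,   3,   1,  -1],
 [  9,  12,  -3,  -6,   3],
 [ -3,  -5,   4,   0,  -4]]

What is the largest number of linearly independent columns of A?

Row reduce to echelon form.
R2 ← R2 + (9)·R1: [0, -24, 24, 3, -6]
R3 ← R3 − (3)·R1: [0, 7, -5, -3, -1]
R3 ← R3 + (7/24)·R2: [0, 0, 2, -17/8, -11/4]
Echelon form has 3 nonzero rows, so rank(A) = 3.
The rank gives the maximum number of linearly independent columns: 3.

3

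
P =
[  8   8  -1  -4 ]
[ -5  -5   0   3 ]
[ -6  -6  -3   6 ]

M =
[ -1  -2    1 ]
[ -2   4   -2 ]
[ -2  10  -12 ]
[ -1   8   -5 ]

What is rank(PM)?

2

First compute PM:
[[-18, -26,  24],
 [ 12,  14, -10],
 [ 18,   6,  12]]
Now row reduce the product.
R2 ← R2 + (2/3)·R1: [0, -10/3, 6]
R3 ← R3 + R1: [0, -20, 36]
R3 ← R3 − (6)·R2: [0, 0, 0]
2 nonzero rows, so rank(PM) = 2.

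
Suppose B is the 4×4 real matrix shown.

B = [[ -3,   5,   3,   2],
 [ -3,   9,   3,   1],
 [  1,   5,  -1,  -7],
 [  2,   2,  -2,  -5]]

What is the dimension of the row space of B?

Row reduce to echelon form.
R2 ← R2 − R1: [0, 4, 0, -1]
R3 ← R3 + (1/3)·R1: [0, 20/3, 0, -19/3]
R4 ← R4 + (2/3)·R1: [0, 16/3, 0, -11/3]
R3 ← R3 − (5/3)·R2: [0, 0, 0, -14/3]
R4 ← R4 − (4/3)·R2: [0, 0, 0, -7/3]
R4 ← R4 − (1/2)·R3: [0, 0, 0, 0]
Echelon form has 3 nonzero rows, so rank(B) = 3.
The row space has dimension equal to the rank: 3.

3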